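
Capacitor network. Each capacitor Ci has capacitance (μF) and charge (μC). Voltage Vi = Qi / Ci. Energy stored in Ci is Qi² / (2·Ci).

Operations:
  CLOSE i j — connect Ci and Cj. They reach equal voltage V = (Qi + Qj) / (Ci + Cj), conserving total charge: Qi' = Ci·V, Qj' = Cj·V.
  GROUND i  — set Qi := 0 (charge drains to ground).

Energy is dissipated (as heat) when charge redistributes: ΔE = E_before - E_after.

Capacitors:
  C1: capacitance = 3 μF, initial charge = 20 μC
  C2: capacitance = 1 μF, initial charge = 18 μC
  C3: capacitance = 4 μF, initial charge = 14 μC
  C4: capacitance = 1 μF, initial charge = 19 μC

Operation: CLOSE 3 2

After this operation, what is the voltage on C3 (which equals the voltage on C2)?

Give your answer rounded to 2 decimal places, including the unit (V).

Initial: C1(3μF, Q=20μC, V=6.67V), C2(1μF, Q=18μC, V=18.00V), C3(4μF, Q=14μC, V=3.50V), C4(1μF, Q=19μC, V=19.00V)
Op 1: CLOSE 3-2: Q_total=32.00, C_total=5.00, V=6.40; Q3=25.60, Q2=6.40; dissipated=84.100

Answer: 6.40 V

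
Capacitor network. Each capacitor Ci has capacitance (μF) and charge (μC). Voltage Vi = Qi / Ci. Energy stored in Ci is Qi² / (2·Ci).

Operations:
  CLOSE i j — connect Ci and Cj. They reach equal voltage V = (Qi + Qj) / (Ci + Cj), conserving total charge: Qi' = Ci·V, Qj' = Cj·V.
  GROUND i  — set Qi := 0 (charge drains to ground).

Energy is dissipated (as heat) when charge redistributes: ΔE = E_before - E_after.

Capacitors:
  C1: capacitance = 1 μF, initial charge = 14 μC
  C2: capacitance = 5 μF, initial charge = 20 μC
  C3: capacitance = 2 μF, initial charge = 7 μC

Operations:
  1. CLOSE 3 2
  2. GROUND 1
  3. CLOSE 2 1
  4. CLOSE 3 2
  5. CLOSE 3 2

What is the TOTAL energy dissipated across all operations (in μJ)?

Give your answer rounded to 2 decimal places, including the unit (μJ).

Initial: C1(1μF, Q=14μC, V=14.00V), C2(5μF, Q=20μC, V=4.00V), C3(2μF, Q=7μC, V=3.50V)
Op 1: CLOSE 3-2: Q_total=27.00, C_total=7.00, V=3.86; Q3=7.71, Q2=19.29; dissipated=0.179
Op 2: GROUND 1: Q1=0; energy lost=98.000
Op 3: CLOSE 2-1: Q_total=19.29, C_total=6.00, V=3.21; Q2=16.07, Q1=3.21; dissipated=6.199
Op 4: CLOSE 3-2: Q_total=23.79, C_total=7.00, V=3.40; Q3=6.80, Q2=16.99; dissipated=0.295
Op 5: CLOSE 3-2: Q_total=23.79, C_total=7.00, V=3.40; Q3=6.80, Q2=16.99; dissipated=0.000
Total dissipated: 104.673 μJ

Answer: 104.67 μJ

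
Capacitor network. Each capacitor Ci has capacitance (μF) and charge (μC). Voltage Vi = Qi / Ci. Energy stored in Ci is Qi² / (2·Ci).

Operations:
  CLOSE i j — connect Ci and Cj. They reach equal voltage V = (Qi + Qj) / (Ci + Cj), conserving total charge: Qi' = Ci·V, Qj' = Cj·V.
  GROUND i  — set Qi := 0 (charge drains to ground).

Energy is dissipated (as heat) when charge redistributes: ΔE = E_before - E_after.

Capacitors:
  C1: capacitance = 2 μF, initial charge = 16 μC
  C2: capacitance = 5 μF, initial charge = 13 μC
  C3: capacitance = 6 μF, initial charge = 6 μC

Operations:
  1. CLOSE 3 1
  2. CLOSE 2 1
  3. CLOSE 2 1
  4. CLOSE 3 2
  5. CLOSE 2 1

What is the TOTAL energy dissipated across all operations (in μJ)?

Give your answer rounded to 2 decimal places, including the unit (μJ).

Initial: C1(2μF, Q=16μC, V=8.00V), C2(5μF, Q=13μC, V=2.60V), C3(6μF, Q=6μC, V=1.00V)
Op 1: CLOSE 3-1: Q_total=22.00, C_total=8.00, V=2.75; Q3=16.50, Q1=5.50; dissipated=36.750
Op 2: CLOSE 2-1: Q_total=18.50, C_total=7.00, V=2.64; Q2=13.21, Q1=5.29; dissipated=0.016
Op 3: CLOSE 2-1: Q_total=18.50, C_total=7.00, V=2.64; Q2=13.21, Q1=5.29; dissipated=0.000
Op 4: CLOSE 3-2: Q_total=29.71, C_total=11.00, V=2.70; Q3=16.21, Q2=13.51; dissipated=0.016
Op 5: CLOSE 2-1: Q_total=18.79, C_total=7.00, V=2.68; Q2=13.42, Q1=5.37; dissipated=0.002
Total dissipated: 36.784 μJ

Answer: 36.78 μJ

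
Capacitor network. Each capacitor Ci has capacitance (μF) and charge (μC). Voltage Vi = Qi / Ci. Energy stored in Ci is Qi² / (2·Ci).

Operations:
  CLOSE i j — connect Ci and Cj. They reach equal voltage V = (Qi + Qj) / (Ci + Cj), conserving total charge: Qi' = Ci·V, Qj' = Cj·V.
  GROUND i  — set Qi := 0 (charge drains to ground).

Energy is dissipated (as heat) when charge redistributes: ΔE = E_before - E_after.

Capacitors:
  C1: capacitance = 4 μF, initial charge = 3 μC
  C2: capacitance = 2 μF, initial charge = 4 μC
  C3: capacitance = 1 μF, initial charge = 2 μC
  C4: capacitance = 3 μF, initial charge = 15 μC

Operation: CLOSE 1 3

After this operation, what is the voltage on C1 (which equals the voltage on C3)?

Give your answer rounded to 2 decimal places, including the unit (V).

Answer: 1.00 V

Derivation:
Initial: C1(4μF, Q=3μC, V=0.75V), C2(2μF, Q=4μC, V=2.00V), C3(1μF, Q=2μC, V=2.00V), C4(3μF, Q=15μC, V=5.00V)
Op 1: CLOSE 1-3: Q_total=5.00, C_total=5.00, V=1.00; Q1=4.00, Q3=1.00; dissipated=0.625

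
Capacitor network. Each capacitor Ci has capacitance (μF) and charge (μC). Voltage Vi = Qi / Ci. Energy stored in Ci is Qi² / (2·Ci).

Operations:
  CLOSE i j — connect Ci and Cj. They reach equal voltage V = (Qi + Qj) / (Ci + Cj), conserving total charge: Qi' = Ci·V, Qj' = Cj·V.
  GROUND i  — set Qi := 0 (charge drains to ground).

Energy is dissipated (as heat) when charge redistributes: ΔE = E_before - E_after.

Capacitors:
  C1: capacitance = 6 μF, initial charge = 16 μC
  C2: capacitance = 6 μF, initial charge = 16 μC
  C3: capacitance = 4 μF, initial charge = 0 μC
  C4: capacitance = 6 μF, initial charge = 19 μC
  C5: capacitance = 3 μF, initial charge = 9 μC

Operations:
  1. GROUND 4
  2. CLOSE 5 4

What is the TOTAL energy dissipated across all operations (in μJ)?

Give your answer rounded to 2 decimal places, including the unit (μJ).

Answer: 39.08 μJ

Derivation:
Initial: C1(6μF, Q=16μC, V=2.67V), C2(6μF, Q=16μC, V=2.67V), C3(4μF, Q=0μC, V=0.00V), C4(6μF, Q=19μC, V=3.17V), C5(3μF, Q=9μC, V=3.00V)
Op 1: GROUND 4: Q4=0; energy lost=30.083
Op 2: CLOSE 5-4: Q_total=9.00, C_total=9.00, V=1.00; Q5=3.00, Q4=6.00; dissipated=9.000
Total dissipated: 39.083 μJ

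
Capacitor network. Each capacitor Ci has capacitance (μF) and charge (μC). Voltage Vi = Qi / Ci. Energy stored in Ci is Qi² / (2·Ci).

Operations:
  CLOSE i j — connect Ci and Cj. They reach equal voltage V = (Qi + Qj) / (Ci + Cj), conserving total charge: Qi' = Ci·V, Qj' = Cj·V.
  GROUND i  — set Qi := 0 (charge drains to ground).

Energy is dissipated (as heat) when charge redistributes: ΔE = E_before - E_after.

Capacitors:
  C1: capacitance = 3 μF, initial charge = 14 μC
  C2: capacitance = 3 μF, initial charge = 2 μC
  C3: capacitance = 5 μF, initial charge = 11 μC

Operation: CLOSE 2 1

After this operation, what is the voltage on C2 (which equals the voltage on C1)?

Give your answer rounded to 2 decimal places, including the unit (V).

Initial: C1(3μF, Q=14μC, V=4.67V), C2(3μF, Q=2μC, V=0.67V), C3(5μF, Q=11μC, V=2.20V)
Op 1: CLOSE 2-1: Q_total=16.00, C_total=6.00, V=2.67; Q2=8.00, Q1=8.00; dissipated=12.000

Answer: 2.67 V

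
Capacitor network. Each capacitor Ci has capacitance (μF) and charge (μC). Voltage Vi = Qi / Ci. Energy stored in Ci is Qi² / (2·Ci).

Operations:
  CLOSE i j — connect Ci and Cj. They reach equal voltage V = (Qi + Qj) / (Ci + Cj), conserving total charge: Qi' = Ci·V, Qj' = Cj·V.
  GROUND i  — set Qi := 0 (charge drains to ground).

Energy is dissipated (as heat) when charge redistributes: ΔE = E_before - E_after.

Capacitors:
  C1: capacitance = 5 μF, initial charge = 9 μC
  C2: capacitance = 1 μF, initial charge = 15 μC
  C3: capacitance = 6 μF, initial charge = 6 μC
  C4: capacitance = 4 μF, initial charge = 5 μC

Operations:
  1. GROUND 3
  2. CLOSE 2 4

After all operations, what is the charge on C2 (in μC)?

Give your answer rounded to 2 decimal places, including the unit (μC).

Initial: C1(5μF, Q=9μC, V=1.80V), C2(1μF, Q=15μC, V=15.00V), C3(6μF, Q=6μC, V=1.00V), C4(4μF, Q=5μC, V=1.25V)
Op 1: GROUND 3: Q3=0; energy lost=3.000
Op 2: CLOSE 2-4: Q_total=20.00, C_total=5.00, V=4.00; Q2=4.00, Q4=16.00; dissipated=75.625
Final charges: Q1=9.00, Q2=4.00, Q3=0.00, Q4=16.00

Answer: 4.00 μC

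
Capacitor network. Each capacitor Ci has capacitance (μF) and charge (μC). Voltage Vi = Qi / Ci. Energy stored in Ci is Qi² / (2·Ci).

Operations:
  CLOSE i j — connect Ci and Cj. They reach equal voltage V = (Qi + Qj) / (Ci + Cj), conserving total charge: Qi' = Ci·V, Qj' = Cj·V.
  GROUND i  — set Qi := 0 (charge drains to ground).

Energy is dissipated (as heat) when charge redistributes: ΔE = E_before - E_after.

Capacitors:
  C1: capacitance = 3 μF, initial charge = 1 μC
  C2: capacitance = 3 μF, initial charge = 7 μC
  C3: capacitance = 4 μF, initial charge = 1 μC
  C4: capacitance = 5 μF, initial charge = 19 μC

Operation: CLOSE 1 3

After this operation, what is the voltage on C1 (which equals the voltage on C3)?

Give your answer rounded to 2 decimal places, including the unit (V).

Answer: 0.29 V

Derivation:
Initial: C1(3μF, Q=1μC, V=0.33V), C2(3μF, Q=7μC, V=2.33V), C3(4μF, Q=1μC, V=0.25V), C4(5μF, Q=19μC, V=3.80V)
Op 1: CLOSE 1-3: Q_total=2.00, C_total=7.00, V=0.29; Q1=0.86, Q3=1.14; dissipated=0.006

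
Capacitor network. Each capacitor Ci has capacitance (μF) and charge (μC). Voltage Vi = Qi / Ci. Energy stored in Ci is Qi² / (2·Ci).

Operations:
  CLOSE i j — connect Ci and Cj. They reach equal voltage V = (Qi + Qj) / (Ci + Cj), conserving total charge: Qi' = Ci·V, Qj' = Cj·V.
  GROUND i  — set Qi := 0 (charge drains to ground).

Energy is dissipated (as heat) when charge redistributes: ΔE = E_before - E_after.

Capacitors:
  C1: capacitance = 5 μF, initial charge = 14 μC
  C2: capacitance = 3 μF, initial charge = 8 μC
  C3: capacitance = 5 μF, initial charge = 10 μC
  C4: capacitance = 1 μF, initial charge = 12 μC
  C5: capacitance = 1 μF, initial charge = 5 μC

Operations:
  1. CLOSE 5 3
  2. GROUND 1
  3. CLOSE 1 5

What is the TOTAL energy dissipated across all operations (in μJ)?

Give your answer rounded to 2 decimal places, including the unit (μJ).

Initial: C1(5μF, Q=14μC, V=2.80V), C2(3μF, Q=8μC, V=2.67V), C3(5μF, Q=10μC, V=2.00V), C4(1μF, Q=12μC, V=12.00V), C5(1μF, Q=5μC, V=5.00V)
Op 1: CLOSE 5-3: Q_total=15.00, C_total=6.00, V=2.50; Q5=2.50, Q3=12.50; dissipated=3.750
Op 2: GROUND 1: Q1=0; energy lost=19.600
Op 3: CLOSE 1-5: Q_total=2.50, C_total=6.00, V=0.42; Q1=2.08, Q5=0.42; dissipated=2.604
Total dissipated: 25.954 μJ

Answer: 25.95 μJ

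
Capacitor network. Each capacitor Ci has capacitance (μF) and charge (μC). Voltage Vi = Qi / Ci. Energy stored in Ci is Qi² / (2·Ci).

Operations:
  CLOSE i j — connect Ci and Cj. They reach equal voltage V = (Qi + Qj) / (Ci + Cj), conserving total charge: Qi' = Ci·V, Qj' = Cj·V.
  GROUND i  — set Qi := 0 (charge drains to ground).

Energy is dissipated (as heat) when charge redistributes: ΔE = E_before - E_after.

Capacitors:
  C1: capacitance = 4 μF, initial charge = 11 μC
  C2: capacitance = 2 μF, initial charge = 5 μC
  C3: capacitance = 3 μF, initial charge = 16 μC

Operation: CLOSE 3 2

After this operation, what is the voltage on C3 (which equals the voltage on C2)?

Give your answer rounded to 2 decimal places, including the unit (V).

Initial: C1(4μF, Q=11μC, V=2.75V), C2(2μF, Q=5μC, V=2.50V), C3(3μF, Q=16μC, V=5.33V)
Op 1: CLOSE 3-2: Q_total=21.00, C_total=5.00, V=4.20; Q3=12.60, Q2=8.40; dissipated=4.817

Answer: 4.20 V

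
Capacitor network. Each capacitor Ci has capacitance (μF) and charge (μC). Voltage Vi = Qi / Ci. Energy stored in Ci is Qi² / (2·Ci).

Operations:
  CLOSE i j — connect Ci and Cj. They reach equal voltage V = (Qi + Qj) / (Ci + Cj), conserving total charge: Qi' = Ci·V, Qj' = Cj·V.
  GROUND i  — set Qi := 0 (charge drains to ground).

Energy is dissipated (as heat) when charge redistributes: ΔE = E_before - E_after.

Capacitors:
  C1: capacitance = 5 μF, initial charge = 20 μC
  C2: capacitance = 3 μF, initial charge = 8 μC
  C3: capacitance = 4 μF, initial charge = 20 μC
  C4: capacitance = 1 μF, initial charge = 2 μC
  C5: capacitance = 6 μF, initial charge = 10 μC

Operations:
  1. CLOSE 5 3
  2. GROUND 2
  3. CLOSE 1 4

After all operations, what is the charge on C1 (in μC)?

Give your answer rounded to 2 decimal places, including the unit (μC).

Initial: C1(5μF, Q=20μC, V=4.00V), C2(3μF, Q=8μC, V=2.67V), C3(4μF, Q=20μC, V=5.00V), C4(1μF, Q=2μC, V=2.00V), C5(6μF, Q=10μC, V=1.67V)
Op 1: CLOSE 5-3: Q_total=30.00, C_total=10.00, V=3.00; Q5=18.00, Q3=12.00; dissipated=13.333
Op 2: GROUND 2: Q2=0; energy lost=10.667
Op 3: CLOSE 1-4: Q_total=22.00, C_total=6.00, V=3.67; Q1=18.33, Q4=3.67; dissipated=1.667
Final charges: Q1=18.33, Q2=0.00, Q3=12.00, Q4=3.67, Q5=18.00

Answer: 18.33 μC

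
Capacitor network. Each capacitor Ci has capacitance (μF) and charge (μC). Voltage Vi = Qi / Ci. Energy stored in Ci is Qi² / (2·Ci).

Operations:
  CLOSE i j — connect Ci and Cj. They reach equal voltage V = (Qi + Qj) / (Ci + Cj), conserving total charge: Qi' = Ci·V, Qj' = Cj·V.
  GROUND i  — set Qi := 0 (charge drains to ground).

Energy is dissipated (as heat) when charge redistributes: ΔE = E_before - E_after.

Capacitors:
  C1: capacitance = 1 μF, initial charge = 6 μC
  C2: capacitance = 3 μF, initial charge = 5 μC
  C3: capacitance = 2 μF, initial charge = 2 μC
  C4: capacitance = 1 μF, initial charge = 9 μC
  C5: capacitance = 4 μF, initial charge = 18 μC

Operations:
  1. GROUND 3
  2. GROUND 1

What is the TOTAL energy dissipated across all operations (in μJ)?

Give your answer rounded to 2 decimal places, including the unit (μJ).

Answer: 19.00 μJ

Derivation:
Initial: C1(1μF, Q=6μC, V=6.00V), C2(3μF, Q=5μC, V=1.67V), C3(2μF, Q=2μC, V=1.00V), C4(1μF, Q=9μC, V=9.00V), C5(4μF, Q=18μC, V=4.50V)
Op 1: GROUND 3: Q3=0; energy lost=1.000
Op 2: GROUND 1: Q1=0; energy lost=18.000
Total dissipated: 19.000 μJ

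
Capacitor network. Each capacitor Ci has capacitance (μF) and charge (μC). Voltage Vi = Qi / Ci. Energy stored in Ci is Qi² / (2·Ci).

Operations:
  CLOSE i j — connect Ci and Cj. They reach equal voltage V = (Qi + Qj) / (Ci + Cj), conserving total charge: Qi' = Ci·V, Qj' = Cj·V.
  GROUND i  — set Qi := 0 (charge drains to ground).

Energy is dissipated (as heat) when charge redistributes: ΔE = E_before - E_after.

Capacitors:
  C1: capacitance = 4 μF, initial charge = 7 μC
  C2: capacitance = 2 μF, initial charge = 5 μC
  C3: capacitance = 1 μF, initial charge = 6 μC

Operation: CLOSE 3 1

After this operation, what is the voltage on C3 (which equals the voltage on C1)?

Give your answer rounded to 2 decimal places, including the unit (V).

Initial: C1(4μF, Q=7μC, V=1.75V), C2(2μF, Q=5μC, V=2.50V), C3(1μF, Q=6μC, V=6.00V)
Op 1: CLOSE 3-1: Q_total=13.00, C_total=5.00, V=2.60; Q3=2.60, Q1=10.40; dissipated=7.225

Answer: 2.60 V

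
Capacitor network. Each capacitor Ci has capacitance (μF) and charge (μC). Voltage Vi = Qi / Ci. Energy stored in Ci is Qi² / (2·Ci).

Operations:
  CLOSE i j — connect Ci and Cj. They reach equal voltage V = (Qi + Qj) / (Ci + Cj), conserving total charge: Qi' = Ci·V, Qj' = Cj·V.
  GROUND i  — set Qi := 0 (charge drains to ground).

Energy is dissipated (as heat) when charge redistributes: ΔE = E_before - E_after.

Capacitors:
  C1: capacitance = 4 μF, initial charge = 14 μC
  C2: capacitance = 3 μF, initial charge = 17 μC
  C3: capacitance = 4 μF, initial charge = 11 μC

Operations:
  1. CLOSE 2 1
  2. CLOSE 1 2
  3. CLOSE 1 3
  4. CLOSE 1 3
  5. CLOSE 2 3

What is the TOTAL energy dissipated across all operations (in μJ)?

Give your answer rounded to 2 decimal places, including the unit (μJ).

Initial: C1(4μF, Q=14μC, V=3.50V), C2(3μF, Q=17μC, V=5.67V), C3(4μF, Q=11μC, V=2.75V)
Op 1: CLOSE 2-1: Q_total=31.00, C_total=7.00, V=4.43; Q2=13.29, Q1=17.71; dissipated=4.024
Op 2: CLOSE 1-2: Q_total=31.00, C_total=7.00, V=4.43; Q1=17.71, Q2=13.29; dissipated=0.000
Op 3: CLOSE 1-3: Q_total=28.71, C_total=8.00, V=3.59; Q1=14.36, Q3=14.36; dissipated=2.818
Op 4: CLOSE 1-3: Q_total=28.71, C_total=8.00, V=3.59; Q1=14.36, Q3=14.36; dissipated=0.000
Op 5: CLOSE 2-3: Q_total=27.64, C_total=7.00, V=3.95; Q2=11.85, Q3=15.80; dissipated=0.604
Total dissipated: 7.445 μJ

Answer: 7.45 μJ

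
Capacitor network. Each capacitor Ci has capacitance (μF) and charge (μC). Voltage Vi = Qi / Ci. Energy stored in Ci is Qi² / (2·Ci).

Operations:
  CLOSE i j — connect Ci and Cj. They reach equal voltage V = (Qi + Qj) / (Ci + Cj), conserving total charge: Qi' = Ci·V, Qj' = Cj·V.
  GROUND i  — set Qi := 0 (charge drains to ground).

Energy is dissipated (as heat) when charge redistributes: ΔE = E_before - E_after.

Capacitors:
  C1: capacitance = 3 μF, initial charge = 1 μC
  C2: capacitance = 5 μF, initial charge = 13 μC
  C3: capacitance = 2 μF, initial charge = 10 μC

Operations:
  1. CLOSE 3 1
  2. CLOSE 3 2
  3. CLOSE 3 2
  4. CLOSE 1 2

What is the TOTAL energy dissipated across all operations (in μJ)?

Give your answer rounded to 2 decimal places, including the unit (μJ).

Answer: 13.26 μJ

Derivation:
Initial: C1(3μF, Q=1μC, V=0.33V), C2(5μF, Q=13μC, V=2.60V), C3(2μF, Q=10μC, V=5.00V)
Op 1: CLOSE 3-1: Q_total=11.00, C_total=5.00, V=2.20; Q3=4.40, Q1=6.60; dissipated=13.067
Op 2: CLOSE 3-2: Q_total=17.40, C_total=7.00, V=2.49; Q3=4.97, Q2=12.43; dissipated=0.114
Op 3: CLOSE 3-2: Q_total=17.40, C_total=7.00, V=2.49; Q3=4.97, Q2=12.43; dissipated=0.000
Op 4: CLOSE 1-2: Q_total=19.03, C_total=8.00, V=2.38; Q1=7.14, Q2=11.89; dissipated=0.077
Total dissipated: 13.257 μJ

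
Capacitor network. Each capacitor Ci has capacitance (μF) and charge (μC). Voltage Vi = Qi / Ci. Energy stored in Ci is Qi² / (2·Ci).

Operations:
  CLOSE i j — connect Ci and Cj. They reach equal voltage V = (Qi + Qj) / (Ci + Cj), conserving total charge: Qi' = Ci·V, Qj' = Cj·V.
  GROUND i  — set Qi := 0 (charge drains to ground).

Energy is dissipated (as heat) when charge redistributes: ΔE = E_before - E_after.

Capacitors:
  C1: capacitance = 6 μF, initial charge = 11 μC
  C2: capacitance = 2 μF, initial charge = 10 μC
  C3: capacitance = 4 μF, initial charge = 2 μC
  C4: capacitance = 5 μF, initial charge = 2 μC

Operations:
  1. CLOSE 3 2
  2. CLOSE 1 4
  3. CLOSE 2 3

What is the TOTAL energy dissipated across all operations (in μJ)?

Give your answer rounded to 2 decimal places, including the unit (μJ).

Answer: 16.30 μJ

Derivation:
Initial: C1(6μF, Q=11μC, V=1.83V), C2(2μF, Q=10μC, V=5.00V), C3(4μF, Q=2μC, V=0.50V), C4(5μF, Q=2μC, V=0.40V)
Op 1: CLOSE 3-2: Q_total=12.00, C_total=6.00, V=2.00; Q3=8.00, Q2=4.00; dissipated=13.500
Op 2: CLOSE 1-4: Q_total=13.00, C_total=11.00, V=1.18; Q1=7.09, Q4=5.91; dissipated=2.802
Op 3: CLOSE 2-3: Q_total=12.00, C_total=6.00, V=2.00; Q2=4.00, Q3=8.00; dissipated=0.000
Total dissipated: 16.302 μJ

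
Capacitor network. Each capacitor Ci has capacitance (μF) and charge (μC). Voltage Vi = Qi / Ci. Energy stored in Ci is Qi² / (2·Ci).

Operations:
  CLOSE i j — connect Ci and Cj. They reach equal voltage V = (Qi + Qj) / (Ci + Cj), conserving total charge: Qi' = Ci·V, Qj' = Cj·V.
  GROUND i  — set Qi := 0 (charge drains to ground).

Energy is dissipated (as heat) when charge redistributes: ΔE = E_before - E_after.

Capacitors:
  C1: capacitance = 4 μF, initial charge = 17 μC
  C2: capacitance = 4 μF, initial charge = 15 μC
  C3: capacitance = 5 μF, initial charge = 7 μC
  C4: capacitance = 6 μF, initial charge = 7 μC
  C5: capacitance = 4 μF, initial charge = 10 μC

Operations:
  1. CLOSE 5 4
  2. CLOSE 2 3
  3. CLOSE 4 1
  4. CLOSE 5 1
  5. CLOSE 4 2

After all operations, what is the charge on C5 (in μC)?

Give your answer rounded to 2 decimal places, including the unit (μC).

Answer: 8.84 μC

Derivation:
Initial: C1(4μF, Q=17μC, V=4.25V), C2(4μF, Q=15μC, V=3.75V), C3(5μF, Q=7μC, V=1.40V), C4(6μF, Q=7μC, V=1.17V), C5(4μF, Q=10μC, V=2.50V)
Op 1: CLOSE 5-4: Q_total=17.00, C_total=10.00, V=1.70; Q5=6.80, Q4=10.20; dissipated=2.133
Op 2: CLOSE 2-3: Q_total=22.00, C_total=9.00, V=2.44; Q2=9.78, Q3=12.22; dissipated=6.136
Op 3: CLOSE 4-1: Q_total=27.20, C_total=10.00, V=2.72; Q4=16.32, Q1=10.88; dissipated=7.803
Op 4: CLOSE 5-1: Q_total=17.68, C_total=8.00, V=2.21; Q5=8.84, Q1=8.84; dissipated=1.040
Op 5: CLOSE 4-2: Q_total=26.10, C_total=10.00, V=2.61; Q4=15.66, Q2=10.44; dissipated=0.091
Final charges: Q1=8.84, Q2=10.44, Q3=12.22, Q4=15.66, Q5=8.84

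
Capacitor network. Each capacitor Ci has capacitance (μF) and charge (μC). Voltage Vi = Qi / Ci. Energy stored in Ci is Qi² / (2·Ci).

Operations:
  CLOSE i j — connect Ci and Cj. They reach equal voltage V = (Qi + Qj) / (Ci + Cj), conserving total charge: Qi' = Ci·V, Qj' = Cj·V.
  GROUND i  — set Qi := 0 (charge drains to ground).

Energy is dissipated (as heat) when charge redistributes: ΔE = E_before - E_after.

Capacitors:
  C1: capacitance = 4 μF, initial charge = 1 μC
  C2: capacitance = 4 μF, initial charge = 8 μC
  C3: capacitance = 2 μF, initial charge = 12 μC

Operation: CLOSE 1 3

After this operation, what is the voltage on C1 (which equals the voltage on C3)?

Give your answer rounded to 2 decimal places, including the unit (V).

Initial: C1(4μF, Q=1μC, V=0.25V), C2(4μF, Q=8μC, V=2.00V), C3(2μF, Q=12μC, V=6.00V)
Op 1: CLOSE 1-3: Q_total=13.00, C_total=6.00, V=2.17; Q1=8.67, Q3=4.33; dissipated=22.042

Answer: 2.17 V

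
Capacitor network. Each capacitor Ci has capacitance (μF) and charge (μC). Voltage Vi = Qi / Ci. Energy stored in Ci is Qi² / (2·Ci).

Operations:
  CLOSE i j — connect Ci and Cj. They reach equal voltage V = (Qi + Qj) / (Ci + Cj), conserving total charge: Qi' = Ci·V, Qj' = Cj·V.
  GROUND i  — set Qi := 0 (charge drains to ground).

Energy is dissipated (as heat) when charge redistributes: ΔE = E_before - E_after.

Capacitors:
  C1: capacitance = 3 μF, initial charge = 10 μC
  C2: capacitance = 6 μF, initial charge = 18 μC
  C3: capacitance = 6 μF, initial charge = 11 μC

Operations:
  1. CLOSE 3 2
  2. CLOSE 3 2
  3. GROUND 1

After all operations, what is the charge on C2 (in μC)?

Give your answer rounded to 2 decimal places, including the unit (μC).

Answer: 14.50 μC

Derivation:
Initial: C1(3μF, Q=10μC, V=3.33V), C2(6μF, Q=18μC, V=3.00V), C3(6μF, Q=11μC, V=1.83V)
Op 1: CLOSE 3-2: Q_total=29.00, C_total=12.00, V=2.42; Q3=14.50, Q2=14.50; dissipated=2.042
Op 2: CLOSE 3-2: Q_total=29.00, C_total=12.00, V=2.42; Q3=14.50, Q2=14.50; dissipated=0.000
Op 3: GROUND 1: Q1=0; energy lost=16.667
Final charges: Q1=0.00, Q2=14.50, Q3=14.50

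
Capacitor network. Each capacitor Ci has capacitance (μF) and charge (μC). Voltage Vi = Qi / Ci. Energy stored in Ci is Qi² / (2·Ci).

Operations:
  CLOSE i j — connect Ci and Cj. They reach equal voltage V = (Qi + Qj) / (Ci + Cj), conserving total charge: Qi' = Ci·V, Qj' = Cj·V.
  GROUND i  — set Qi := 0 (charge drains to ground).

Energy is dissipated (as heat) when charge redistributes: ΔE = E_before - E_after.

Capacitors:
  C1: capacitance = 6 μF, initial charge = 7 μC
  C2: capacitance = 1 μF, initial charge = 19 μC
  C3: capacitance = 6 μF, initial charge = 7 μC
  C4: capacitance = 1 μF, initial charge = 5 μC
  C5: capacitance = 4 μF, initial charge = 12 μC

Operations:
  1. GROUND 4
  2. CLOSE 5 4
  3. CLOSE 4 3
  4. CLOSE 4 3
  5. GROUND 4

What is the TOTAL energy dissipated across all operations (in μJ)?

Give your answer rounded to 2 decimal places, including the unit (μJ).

Answer: 17.65 μJ

Derivation:
Initial: C1(6μF, Q=7μC, V=1.17V), C2(1μF, Q=19μC, V=19.00V), C3(6μF, Q=7μC, V=1.17V), C4(1μF, Q=5μC, V=5.00V), C5(4μF, Q=12μC, V=3.00V)
Op 1: GROUND 4: Q4=0; energy lost=12.500
Op 2: CLOSE 5-4: Q_total=12.00, C_total=5.00, V=2.40; Q5=9.60, Q4=2.40; dissipated=3.600
Op 3: CLOSE 4-3: Q_total=9.40, C_total=7.00, V=1.34; Q4=1.34, Q3=8.06; dissipated=0.652
Op 4: CLOSE 4-3: Q_total=9.40, C_total=7.00, V=1.34; Q4=1.34, Q3=8.06; dissipated=0.000
Op 5: GROUND 4: Q4=0; energy lost=0.902
Total dissipated: 17.654 μJ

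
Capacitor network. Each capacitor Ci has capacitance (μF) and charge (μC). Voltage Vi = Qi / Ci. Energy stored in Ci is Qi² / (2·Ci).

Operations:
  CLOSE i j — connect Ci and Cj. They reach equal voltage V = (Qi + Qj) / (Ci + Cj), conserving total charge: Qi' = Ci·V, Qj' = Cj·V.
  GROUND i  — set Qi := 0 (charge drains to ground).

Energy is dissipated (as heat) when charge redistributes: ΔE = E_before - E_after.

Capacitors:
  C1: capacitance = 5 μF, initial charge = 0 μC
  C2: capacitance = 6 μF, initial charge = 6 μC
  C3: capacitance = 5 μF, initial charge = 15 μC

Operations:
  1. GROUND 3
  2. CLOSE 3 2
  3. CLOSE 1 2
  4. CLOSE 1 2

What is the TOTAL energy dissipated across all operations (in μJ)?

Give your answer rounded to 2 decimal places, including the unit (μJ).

Answer: 24.27 μJ

Derivation:
Initial: C1(5μF, Q=0μC, V=0.00V), C2(6μF, Q=6μC, V=1.00V), C3(5μF, Q=15μC, V=3.00V)
Op 1: GROUND 3: Q3=0; energy lost=22.500
Op 2: CLOSE 3-2: Q_total=6.00, C_total=11.00, V=0.55; Q3=2.73, Q2=3.27; dissipated=1.364
Op 3: CLOSE 1-2: Q_total=3.27, C_total=11.00, V=0.30; Q1=1.49, Q2=1.79; dissipated=0.406
Op 4: CLOSE 1-2: Q_total=3.27, C_total=11.00, V=0.30; Q1=1.49, Q2=1.79; dissipated=0.000
Total dissipated: 24.269 μJ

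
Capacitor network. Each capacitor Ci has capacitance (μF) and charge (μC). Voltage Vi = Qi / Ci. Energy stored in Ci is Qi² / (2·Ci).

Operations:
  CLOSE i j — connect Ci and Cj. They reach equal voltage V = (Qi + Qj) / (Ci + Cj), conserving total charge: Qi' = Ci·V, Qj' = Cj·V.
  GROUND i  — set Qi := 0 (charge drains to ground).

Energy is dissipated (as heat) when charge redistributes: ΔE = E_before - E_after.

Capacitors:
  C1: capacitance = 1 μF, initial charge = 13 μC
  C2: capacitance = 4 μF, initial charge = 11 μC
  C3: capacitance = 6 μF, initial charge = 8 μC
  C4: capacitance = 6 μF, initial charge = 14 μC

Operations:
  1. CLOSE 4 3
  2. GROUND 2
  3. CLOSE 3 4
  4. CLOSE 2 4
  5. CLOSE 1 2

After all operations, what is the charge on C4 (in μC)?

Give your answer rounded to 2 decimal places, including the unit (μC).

Answer: 6.60 μC

Derivation:
Initial: C1(1μF, Q=13μC, V=13.00V), C2(4μF, Q=11μC, V=2.75V), C3(6μF, Q=8μC, V=1.33V), C4(6μF, Q=14μC, V=2.33V)
Op 1: CLOSE 4-3: Q_total=22.00, C_total=12.00, V=1.83; Q4=11.00, Q3=11.00; dissipated=1.500
Op 2: GROUND 2: Q2=0; energy lost=15.125
Op 3: CLOSE 3-4: Q_total=22.00, C_total=12.00, V=1.83; Q3=11.00, Q4=11.00; dissipated=0.000
Op 4: CLOSE 2-4: Q_total=11.00, C_total=10.00, V=1.10; Q2=4.40, Q4=6.60; dissipated=4.033
Op 5: CLOSE 1-2: Q_total=17.40, C_total=5.00, V=3.48; Q1=3.48, Q2=13.92; dissipated=56.644
Final charges: Q1=3.48, Q2=13.92, Q3=11.00, Q4=6.60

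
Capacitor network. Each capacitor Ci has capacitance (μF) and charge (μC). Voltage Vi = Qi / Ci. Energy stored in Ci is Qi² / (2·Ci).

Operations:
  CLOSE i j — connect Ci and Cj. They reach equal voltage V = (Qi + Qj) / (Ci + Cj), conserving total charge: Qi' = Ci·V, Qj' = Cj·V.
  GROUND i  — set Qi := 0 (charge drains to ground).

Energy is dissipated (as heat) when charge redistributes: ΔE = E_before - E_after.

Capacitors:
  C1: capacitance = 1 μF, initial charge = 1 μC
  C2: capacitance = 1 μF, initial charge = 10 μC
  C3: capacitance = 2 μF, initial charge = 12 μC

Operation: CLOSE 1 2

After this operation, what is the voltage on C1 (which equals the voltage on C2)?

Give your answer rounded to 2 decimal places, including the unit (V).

Initial: C1(1μF, Q=1μC, V=1.00V), C2(1μF, Q=10μC, V=10.00V), C3(2μF, Q=12μC, V=6.00V)
Op 1: CLOSE 1-2: Q_total=11.00, C_total=2.00, V=5.50; Q1=5.50, Q2=5.50; dissipated=20.250

Answer: 5.50 V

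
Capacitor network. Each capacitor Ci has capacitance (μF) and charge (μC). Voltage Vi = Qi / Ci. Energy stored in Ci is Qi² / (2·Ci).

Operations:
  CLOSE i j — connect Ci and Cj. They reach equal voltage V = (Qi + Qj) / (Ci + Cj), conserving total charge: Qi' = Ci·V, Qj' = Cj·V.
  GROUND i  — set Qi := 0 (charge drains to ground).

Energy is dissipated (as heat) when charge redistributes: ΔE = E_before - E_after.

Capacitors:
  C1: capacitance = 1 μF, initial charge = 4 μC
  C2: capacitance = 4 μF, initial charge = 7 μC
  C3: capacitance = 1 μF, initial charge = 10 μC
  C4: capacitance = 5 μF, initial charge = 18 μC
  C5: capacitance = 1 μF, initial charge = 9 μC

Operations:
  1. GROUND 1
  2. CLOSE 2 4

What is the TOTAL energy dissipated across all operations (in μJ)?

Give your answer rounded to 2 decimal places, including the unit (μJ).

Answer: 11.80 μJ

Derivation:
Initial: C1(1μF, Q=4μC, V=4.00V), C2(4μF, Q=7μC, V=1.75V), C3(1μF, Q=10μC, V=10.00V), C4(5μF, Q=18μC, V=3.60V), C5(1μF, Q=9μC, V=9.00V)
Op 1: GROUND 1: Q1=0; energy lost=8.000
Op 2: CLOSE 2-4: Q_total=25.00, C_total=9.00, V=2.78; Q2=11.11, Q4=13.89; dissipated=3.803
Total dissipated: 11.803 μJ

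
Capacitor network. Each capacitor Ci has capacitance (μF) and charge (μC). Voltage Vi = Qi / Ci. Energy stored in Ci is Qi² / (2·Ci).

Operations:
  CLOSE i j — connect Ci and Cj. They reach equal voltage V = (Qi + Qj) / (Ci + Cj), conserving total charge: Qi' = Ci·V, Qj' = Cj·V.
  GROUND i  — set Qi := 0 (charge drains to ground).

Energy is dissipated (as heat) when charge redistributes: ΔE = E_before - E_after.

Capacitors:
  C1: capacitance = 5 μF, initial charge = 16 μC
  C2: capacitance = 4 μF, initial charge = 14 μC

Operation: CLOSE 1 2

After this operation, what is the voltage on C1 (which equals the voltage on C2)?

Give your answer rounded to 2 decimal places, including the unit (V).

Answer: 3.33 V

Derivation:
Initial: C1(5μF, Q=16μC, V=3.20V), C2(4μF, Q=14μC, V=3.50V)
Op 1: CLOSE 1-2: Q_total=30.00, C_total=9.00, V=3.33; Q1=16.67, Q2=13.33; dissipated=0.100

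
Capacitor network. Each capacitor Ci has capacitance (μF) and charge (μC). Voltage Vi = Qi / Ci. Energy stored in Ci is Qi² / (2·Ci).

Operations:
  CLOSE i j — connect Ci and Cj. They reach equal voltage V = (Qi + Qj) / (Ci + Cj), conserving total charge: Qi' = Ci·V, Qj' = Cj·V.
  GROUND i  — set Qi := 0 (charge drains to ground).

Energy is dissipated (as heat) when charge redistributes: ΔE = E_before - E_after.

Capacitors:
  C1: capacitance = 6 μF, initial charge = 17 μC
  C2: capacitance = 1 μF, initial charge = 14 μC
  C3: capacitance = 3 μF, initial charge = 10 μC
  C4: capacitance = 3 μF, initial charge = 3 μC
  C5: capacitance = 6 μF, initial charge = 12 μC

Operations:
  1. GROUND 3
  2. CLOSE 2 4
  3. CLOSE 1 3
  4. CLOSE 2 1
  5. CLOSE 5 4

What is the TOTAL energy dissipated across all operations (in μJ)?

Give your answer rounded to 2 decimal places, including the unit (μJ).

Answer: 95.52 μJ

Derivation:
Initial: C1(6μF, Q=17μC, V=2.83V), C2(1μF, Q=14μC, V=14.00V), C3(3μF, Q=10μC, V=3.33V), C4(3μF, Q=3μC, V=1.00V), C5(6μF, Q=12μC, V=2.00V)
Op 1: GROUND 3: Q3=0; energy lost=16.667
Op 2: CLOSE 2-4: Q_total=17.00, C_total=4.00, V=4.25; Q2=4.25, Q4=12.75; dissipated=63.375
Op 3: CLOSE 1-3: Q_total=17.00, C_total=9.00, V=1.89; Q1=11.33, Q3=5.67; dissipated=8.028
Op 4: CLOSE 2-1: Q_total=15.58, C_total=7.00, V=2.23; Q2=2.23, Q1=13.36; dissipated=2.389
Op 5: CLOSE 5-4: Q_total=24.75, C_total=9.00, V=2.75; Q5=16.50, Q4=8.25; dissipated=5.062
Total dissipated: 95.521 μJ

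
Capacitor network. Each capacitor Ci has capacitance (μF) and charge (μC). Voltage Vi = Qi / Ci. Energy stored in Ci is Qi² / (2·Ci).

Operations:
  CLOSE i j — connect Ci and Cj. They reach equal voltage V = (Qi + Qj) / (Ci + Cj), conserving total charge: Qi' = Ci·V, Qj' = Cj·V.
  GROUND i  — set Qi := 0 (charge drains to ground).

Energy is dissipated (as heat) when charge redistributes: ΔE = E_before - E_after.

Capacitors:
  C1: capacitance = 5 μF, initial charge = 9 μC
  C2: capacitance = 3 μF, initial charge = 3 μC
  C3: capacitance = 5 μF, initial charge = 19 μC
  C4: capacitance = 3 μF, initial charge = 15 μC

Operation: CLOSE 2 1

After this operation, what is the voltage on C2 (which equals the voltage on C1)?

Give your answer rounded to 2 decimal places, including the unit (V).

Initial: C1(5μF, Q=9μC, V=1.80V), C2(3μF, Q=3μC, V=1.00V), C3(5μF, Q=19μC, V=3.80V), C4(3μF, Q=15μC, V=5.00V)
Op 1: CLOSE 2-1: Q_total=12.00, C_total=8.00, V=1.50; Q2=4.50, Q1=7.50; dissipated=0.600

Answer: 1.50 V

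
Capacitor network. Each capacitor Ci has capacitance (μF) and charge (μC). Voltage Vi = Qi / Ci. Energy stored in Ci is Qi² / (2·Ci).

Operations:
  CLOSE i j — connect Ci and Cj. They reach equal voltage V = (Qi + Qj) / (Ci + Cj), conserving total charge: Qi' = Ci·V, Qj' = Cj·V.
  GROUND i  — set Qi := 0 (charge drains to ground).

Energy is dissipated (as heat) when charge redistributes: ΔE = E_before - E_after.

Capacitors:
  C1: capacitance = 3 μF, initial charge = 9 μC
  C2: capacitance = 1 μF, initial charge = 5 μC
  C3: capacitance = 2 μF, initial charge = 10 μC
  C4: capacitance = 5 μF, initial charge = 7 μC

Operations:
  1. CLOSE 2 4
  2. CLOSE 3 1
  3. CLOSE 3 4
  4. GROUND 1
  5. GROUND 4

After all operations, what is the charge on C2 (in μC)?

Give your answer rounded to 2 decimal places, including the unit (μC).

Answer: 2.00 μC

Derivation:
Initial: C1(3μF, Q=9μC, V=3.00V), C2(1μF, Q=5μC, V=5.00V), C3(2μF, Q=10μC, V=5.00V), C4(5μF, Q=7μC, V=1.40V)
Op 1: CLOSE 2-4: Q_total=12.00, C_total=6.00, V=2.00; Q2=2.00, Q4=10.00; dissipated=5.400
Op 2: CLOSE 3-1: Q_total=19.00, C_total=5.00, V=3.80; Q3=7.60, Q1=11.40; dissipated=2.400
Op 3: CLOSE 3-4: Q_total=17.60, C_total=7.00, V=2.51; Q3=5.03, Q4=12.57; dissipated=2.314
Op 4: GROUND 1: Q1=0; energy lost=21.660
Op 5: GROUND 4: Q4=0; energy lost=15.804
Final charges: Q1=0.00, Q2=2.00, Q3=5.03, Q4=0.00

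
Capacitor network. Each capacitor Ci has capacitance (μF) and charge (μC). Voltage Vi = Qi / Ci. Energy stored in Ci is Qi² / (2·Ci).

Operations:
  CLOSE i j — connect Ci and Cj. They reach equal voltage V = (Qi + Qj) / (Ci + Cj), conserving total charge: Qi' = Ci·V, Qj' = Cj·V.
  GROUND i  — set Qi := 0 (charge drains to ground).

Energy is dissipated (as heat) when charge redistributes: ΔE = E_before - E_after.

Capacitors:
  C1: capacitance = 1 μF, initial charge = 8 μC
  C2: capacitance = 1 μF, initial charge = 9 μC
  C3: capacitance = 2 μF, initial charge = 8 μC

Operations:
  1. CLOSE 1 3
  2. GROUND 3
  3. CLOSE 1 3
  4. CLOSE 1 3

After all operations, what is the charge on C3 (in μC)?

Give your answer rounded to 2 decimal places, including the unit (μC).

Initial: C1(1μF, Q=8μC, V=8.00V), C2(1μF, Q=9μC, V=9.00V), C3(2μF, Q=8μC, V=4.00V)
Op 1: CLOSE 1-3: Q_total=16.00, C_total=3.00, V=5.33; Q1=5.33, Q3=10.67; dissipated=5.333
Op 2: GROUND 3: Q3=0; energy lost=28.444
Op 3: CLOSE 1-3: Q_total=5.33, C_total=3.00, V=1.78; Q1=1.78, Q3=3.56; dissipated=9.481
Op 4: CLOSE 1-3: Q_total=5.33, C_total=3.00, V=1.78; Q1=1.78, Q3=3.56; dissipated=0.000
Final charges: Q1=1.78, Q2=9.00, Q3=3.56

Answer: 3.56 μC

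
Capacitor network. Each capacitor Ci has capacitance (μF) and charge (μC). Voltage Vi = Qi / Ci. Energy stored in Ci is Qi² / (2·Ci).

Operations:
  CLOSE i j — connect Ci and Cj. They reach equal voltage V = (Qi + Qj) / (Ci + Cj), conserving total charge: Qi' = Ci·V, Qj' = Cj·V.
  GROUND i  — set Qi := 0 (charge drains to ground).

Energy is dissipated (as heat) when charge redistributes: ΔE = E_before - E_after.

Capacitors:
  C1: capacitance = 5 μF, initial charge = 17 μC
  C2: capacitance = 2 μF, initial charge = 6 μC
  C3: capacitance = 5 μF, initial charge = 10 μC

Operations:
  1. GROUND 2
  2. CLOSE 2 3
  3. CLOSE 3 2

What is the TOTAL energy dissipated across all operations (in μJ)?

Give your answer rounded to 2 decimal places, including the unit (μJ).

Answer: 11.86 μJ

Derivation:
Initial: C1(5μF, Q=17μC, V=3.40V), C2(2μF, Q=6μC, V=3.00V), C3(5μF, Q=10μC, V=2.00V)
Op 1: GROUND 2: Q2=0; energy lost=9.000
Op 2: CLOSE 2-3: Q_total=10.00, C_total=7.00, V=1.43; Q2=2.86, Q3=7.14; dissipated=2.857
Op 3: CLOSE 3-2: Q_total=10.00, C_total=7.00, V=1.43; Q3=7.14, Q2=2.86; dissipated=0.000
Total dissipated: 11.857 μJ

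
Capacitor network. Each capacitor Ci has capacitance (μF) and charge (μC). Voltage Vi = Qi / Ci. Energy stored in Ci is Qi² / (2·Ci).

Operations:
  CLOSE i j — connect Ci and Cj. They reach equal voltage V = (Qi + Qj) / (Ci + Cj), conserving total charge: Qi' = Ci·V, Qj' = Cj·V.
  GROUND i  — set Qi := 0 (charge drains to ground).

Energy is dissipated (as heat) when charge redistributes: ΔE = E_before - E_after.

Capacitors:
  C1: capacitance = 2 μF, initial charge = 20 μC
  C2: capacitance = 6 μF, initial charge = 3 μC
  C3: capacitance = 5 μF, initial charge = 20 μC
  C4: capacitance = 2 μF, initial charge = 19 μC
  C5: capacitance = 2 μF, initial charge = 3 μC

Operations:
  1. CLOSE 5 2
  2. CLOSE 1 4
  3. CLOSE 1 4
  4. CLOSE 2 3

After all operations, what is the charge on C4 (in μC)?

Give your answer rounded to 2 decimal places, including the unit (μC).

Answer: 19.50 μC

Derivation:
Initial: C1(2μF, Q=20μC, V=10.00V), C2(6μF, Q=3μC, V=0.50V), C3(5μF, Q=20μC, V=4.00V), C4(2μF, Q=19μC, V=9.50V), C5(2μF, Q=3μC, V=1.50V)
Op 1: CLOSE 5-2: Q_total=6.00, C_total=8.00, V=0.75; Q5=1.50, Q2=4.50; dissipated=0.750
Op 2: CLOSE 1-4: Q_total=39.00, C_total=4.00, V=9.75; Q1=19.50, Q4=19.50; dissipated=0.125
Op 3: CLOSE 1-4: Q_total=39.00, C_total=4.00, V=9.75; Q1=19.50, Q4=19.50; dissipated=0.000
Op 4: CLOSE 2-3: Q_total=24.50, C_total=11.00, V=2.23; Q2=13.36, Q3=11.14; dissipated=14.403
Final charges: Q1=19.50, Q2=13.36, Q3=11.14, Q4=19.50, Q5=1.50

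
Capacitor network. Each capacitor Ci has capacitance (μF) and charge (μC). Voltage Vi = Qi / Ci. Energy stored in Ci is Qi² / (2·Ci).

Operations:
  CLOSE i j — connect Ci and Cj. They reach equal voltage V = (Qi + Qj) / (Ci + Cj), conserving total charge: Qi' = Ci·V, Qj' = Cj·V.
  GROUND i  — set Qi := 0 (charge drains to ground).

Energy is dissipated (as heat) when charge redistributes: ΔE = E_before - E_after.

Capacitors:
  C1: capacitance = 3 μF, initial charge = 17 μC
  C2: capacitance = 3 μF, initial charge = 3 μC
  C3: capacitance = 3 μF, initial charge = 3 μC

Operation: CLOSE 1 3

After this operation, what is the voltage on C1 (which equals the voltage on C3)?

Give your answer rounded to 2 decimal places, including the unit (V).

Answer: 3.33 V

Derivation:
Initial: C1(3μF, Q=17μC, V=5.67V), C2(3μF, Q=3μC, V=1.00V), C3(3μF, Q=3μC, V=1.00V)
Op 1: CLOSE 1-3: Q_total=20.00, C_total=6.00, V=3.33; Q1=10.00, Q3=10.00; dissipated=16.333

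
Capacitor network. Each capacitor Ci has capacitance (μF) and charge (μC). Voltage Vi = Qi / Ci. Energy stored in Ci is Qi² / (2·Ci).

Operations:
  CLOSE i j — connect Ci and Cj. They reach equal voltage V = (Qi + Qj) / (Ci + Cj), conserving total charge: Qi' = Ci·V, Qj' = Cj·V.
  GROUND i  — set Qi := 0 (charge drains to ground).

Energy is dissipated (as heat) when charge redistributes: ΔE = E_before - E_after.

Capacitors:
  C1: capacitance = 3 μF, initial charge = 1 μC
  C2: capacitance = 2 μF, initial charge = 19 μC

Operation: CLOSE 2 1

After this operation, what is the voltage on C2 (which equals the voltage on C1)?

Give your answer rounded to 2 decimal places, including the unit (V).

Initial: C1(3μF, Q=1μC, V=0.33V), C2(2μF, Q=19μC, V=9.50V)
Op 1: CLOSE 2-1: Q_total=20.00, C_total=5.00, V=4.00; Q2=8.00, Q1=12.00; dissipated=50.417

Answer: 4.00 V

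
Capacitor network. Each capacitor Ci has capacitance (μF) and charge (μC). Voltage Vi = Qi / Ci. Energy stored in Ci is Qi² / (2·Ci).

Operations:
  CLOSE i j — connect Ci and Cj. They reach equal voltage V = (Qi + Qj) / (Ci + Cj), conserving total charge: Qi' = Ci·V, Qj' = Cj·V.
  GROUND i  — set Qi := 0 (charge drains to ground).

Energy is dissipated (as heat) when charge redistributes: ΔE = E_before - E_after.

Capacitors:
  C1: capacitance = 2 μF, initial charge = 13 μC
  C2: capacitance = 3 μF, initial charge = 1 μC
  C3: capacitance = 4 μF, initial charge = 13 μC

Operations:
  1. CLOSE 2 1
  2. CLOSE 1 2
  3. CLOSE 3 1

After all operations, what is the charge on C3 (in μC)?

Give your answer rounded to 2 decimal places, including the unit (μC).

Initial: C1(2μF, Q=13μC, V=6.50V), C2(3μF, Q=1μC, V=0.33V), C3(4μF, Q=13μC, V=3.25V)
Op 1: CLOSE 2-1: Q_total=14.00, C_total=5.00, V=2.80; Q2=8.40, Q1=5.60; dissipated=22.817
Op 2: CLOSE 1-2: Q_total=14.00, C_total=5.00, V=2.80; Q1=5.60, Q2=8.40; dissipated=0.000
Op 3: CLOSE 3-1: Q_total=18.60, C_total=6.00, V=3.10; Q3=12.40, Q1=6.20; dissipated=0.135
Final charges: Q1=6.20, Q2=8.40, Q3=12.40

Answer: 12.40 μC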